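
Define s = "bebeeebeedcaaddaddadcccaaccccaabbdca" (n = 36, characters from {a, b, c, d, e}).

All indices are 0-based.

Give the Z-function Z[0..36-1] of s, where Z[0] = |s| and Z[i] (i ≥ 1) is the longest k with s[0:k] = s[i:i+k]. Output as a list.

Z[0]=36
i=1: fresh scan; Z[1]=0
i=2: fresh scan; Z[2]=2 scan→box=[2,4)
i=3: min(r-i=1, Z[1]=0)=0; Z[3]=0
i=4: fresh scan; Z[4]=0
i=5: fresh scan; Z[5]=0
i=6: fresh scan; Z[6]=2 scan→box=[6,8)
i=7: min(r-i=1, Z[1]=0)=0; Z[7]=0
i=8: fresh scan; Z[8]=0
i=9: fresh scan; Z[9]=0
i=10: fresh scan; Z[10]=0
i=11: fresh scan; Z[11]=0
i=12: fresh scan; Z[12]=0
i=13: fresh scan; Z[13]=0
i=14: fresh scan; Z[14]=0
i=15: fresh scan; Z[15]=0
i=16: fresh scan; Z[16]=0
i=17: fresh scan; Z[17]=0
i=18: fresh scan; Z[18]=0
i=19: fresh scan; Z[19]=0
i=20: fresh scan; Z[20]=0
i=21: fresh scan; Z[21]=0
i=22: fresh scan; Z[22]=0
i=23: fresh scan; Z[23]=0
i=24: fresh scan; Z[24]=0
i=25: fresh scan; Z[25]=0
i=26: fresh scan; Z[26]=0
i=27: fresh scan; Z[27]=0
i=28: fresh scan; Z[28]=0
i=29: fresh scan; Z[29]=0
i=30: fresh scan; Z[30]=0
i=31: fresh scan; Z[31]=1 scan→box=[31,32)
i=32: fresh scan; Z[32]=1 scan→box=[32,33)
i=33: fresh scan; Z[33]=0
i=34: fresh scan; Z[34]=0
i=35: fresh scan; Z[35]=0

[36, 0, 2, 0, 0, 0, 2, 0, 0, 0, 0, 0, 0, 0, 0, 0, 0, 0, 0, 0, 0, 0, 0, 0, 0, 0, 0, 0, 0, 0, 0, 1, 1, 0, 0, 0]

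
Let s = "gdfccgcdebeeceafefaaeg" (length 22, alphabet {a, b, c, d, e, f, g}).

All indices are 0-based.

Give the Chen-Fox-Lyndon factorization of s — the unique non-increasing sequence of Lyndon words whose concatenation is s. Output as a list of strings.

emit factor 1: 'g' (i=0, period=1)
emit factor 2: 'df' (i=1, period=2)
emit factor 3: 'ccgcde' (i=3, period=6)
emit factor 4: 'beece' (i=9, period=5)
emit factor 5: 'afef' (i=14, period=4)
emit factor 6: 'aaeg' (i=18, period=4)

["g", "df", "ccgcde", "beece", "afef", "aaeg"]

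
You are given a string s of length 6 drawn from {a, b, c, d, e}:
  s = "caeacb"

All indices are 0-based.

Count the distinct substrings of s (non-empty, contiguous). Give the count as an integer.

19

sorted suffixes:
  #0 SA[0]=3  'acb'
  #1 SA[1]=1  'aeacb'
  #2 SA[2]=5  'b'
  #3 SA[3]=0  'caeacb'
  #4 SA[4]=4  'cb'
  #5 SA[5]=2  'eacb'

SA = [3, 1, 5, 0, 4, 2]
rank  pair      lcp
   1  s[3:],s[1:]  1  'a'
   2  s[1:],s[5:]  0  ''
   3  s[5:],s[0:]  0  ''
   4  s[0:],s[4:]  1  'c'
   5  s[4:],s[2:]  0  ''

n(n+1)/2 = 6·7/2 = 21
Σ LCP = 0 + 1 + 0 + 0 + 1 + 0 = 2
distinct = 21 − 2 = 19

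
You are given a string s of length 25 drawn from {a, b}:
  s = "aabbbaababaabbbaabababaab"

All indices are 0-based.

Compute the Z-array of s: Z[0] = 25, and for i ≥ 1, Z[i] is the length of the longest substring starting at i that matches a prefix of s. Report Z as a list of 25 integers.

[25, 1, 0, 0, 0, 3, 1, 0, 1, 0, 11, 1, 0, 0, 0, 3, 1, 0, 1, 0, 1, 0, 3, 1, 0]

Z[0]=25
i=1: outside box; Z[1]=1 scan→box=[1,2)
i=2: outside box; Z[2]=0
i=3: outside box; Z[3]=0
i=4: outside box; Z[4]=0
i=5: outside box; Z[5]=3 scan→box=[5,8)
i=6: min(r-i=2, Z[1]=1)=1; Z[6]=1
i=7: min(r-i=1, Z[2]=0)=0; Z[7]=0
i=8: outside box; Z[8]=1 scan→box=[8,9)
i=9: outside box; Z[9]=0
i=10: outside box; Z[10]=11 scan→box=[10,21)
i=11: min(r-i=10, Z[1]=1)=1; Z[11]=1
i=12: min(r-i=9, Z[2]=0)=0; Z[12]=0
i=13: min(r-i=8, Z[3]=0)=0; Z[13]=0
i=14: min(r-i=7, Z[4]=0)=0; Z[14]=0
i=15: min(r-i=6, Z[5]=3)=3; Z[15]=3
i=16: min(r-i=5, Z[6]=1)=1; Z[16]=1
i=17: min(r-i=4, Z[7]=0)=0; Z[17]=0
i=18: min(r-i=3, Z[8]=1)=1; Z[18]=1
i=19: min(r-i=2, Z[9]=0)=0; Z[19]=0
i=20: min(r-i=1, Z[10]=11)=1; Z[20]=1
i=21: outside box; Z[21]=0
i=22: outside box; Z[22]=3 scan→box=[22,25)
i=23: min(r-i=2, Z[1]=1)=1; Z[23]=1
i=24: min(r-i=1, Z[2]=0)=0; Z[24]=0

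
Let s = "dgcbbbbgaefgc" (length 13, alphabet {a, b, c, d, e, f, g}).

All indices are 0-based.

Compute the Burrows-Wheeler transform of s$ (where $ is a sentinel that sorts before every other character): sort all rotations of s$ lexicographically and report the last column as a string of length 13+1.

cgcbbbgg$aebfd

rank  rotation        last
    0  $dgcbbbbgaefgc  c
    1  aefgc$dgcbbbbg  g
    2  bbbbgaefgc$dgc  c
    3  bbbgaefgc$dgcb  b
    4  bbgaefgc$dgcbb  b
    5  bgaefgc$dgcbbb  b
    6  c$dgcbbbbgaefg  g
    7  cbbbbgaefgc$dg  g
    8  dgcbbbbgaefgc$  $
    9  efgc$dgcbbbbga  a
   10  fgc$dgcbbbbgae  e
   11  gaefgc$dgcbbbb  b
   12  gc$dgcbbbbgaef  f
   13  gcbbbbgaefgc$d  d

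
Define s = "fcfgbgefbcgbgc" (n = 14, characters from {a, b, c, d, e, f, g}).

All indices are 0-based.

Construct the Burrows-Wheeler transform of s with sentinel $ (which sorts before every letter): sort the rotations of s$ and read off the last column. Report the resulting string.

cfgggfbge$ccfbb

rank  rotation         last
    0  $fcfgbgefbcgbgc  c
    1  bcgbgc$fcfgbgef  f
    2  bgc$fcfgbgefbcg  g
    3  bgefbcgbgc$fcfg  g
    4  c$fcfgbgefbcgbg  g
    5  cfgbgefbcgbgc$f  f
    6  cgbgc$fcfgbgefb  b
    7  efbcgbgc$fcfgbg  g
    8  fbcgbgc$fcfgbge  e
    9  fcfgbgefbcgbgc$  $
   10  fgbgefbcgbgc$fc  c
   11  gbgc$fcfgbgefbc  c
   12  gbgefbcgbgc$fcf  f
   13  gc$fcfgbgefbcgb  b
   14  gefbcgbgc$fcfgb  b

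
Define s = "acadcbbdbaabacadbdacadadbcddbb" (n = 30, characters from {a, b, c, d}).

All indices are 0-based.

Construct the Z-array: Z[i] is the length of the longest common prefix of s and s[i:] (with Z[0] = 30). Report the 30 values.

[30, 0, 1, 0, 0, 0, 0, 0, 0, 1, 1, 0, 4, 0, 1, 0, 0, 0, 4, 0, 1, 0, 1, 0, 0, 0, 0, 0, 0, 0]

Z[0]=30
i=1: i≥r, start 0; Z[1]=0
i=2: i≥r, start 0; Z[2]=1 scan→box=[2,3)
i=3: i≥r, start 0; Z[3]=0
i=4: i≥r, start 0; Z[4]=0
i=5: i≥r, start 0; Z[5]=0
i=6: i≥r, start 0; Z[6]=0
i=7: i≥r, start 0; Z[7]=0
i=8: i≥r, start 0; Z[8]=0
i=9: i≥r, start 0; Z[9]=1 scan→box=[9,10)
i=10: i≥r, start 0; Z[10]=1 scan→box=[10,11)
i=11: i≥r, start 0; Z[11]=0
i=12: i≥r, start 0; Z[12]=4 scan→box=[12,16)
i=13: min(r-i=3, Z[1]=0)=0; Z[13]=0
i=14: min(r-i=2, Z[2]=1)=1; Z[14]=1
i=15: min(r-i=1, Z[3]=0)=0; Z[15]=0
i=16: i≥r, start 0; Z[16]=0
i=17: i≥r, start 0; Z[17]=0
i=18: i≥r, start 0; Z[18]=4 scan→box=[18,22)
i=19: min(r-i=3, Z[1]=0)=0; Z[19]=0
i=20: min(r-i=2, Z[2]=1)=1; Z[20]=1
i=21: min(r-i=1, Z[3]=0)=0; Z[21]=0
i=22: i≥r, start 0; Z[22]=1 scan→box=[22,23)
i=23: i≥r, start 0; Z[23]=0
i=24: i≥r, start 0; Z[24]=0
i=25: i≥r, start 0; Z[25]=0
i=26: i≥r, start 0; Z[26]=0
i=27: i≥r, start 0; Z[27]=0
i=28: i≥r, start 0; Z[28]=0
i=29: i≥r, start 0; Z[29]=0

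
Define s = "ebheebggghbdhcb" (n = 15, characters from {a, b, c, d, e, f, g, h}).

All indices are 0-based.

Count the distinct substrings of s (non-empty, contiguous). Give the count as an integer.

rank | idx | suffix
   0 |  14 | b
   1 |  10 | bdhcb
   2 |   5 | bggghbdhcb
   3 |   1 | bheebggghbdhcb
   4 |  13 | cb
   5 |  11 | dhcb
   6 |   4 | ebggghbdhcb
   7 |   0 | ebheebggghbdhcb
   8 |   3 | eebggghbdhcb
   9 |   6 | ggghbdhcb
  10 |   7 | gghbdhcb
  11 |   8 | ghbdhcb
  12 |   9 | hbdhcb
  13 |  12 | hcb
  14 |   2 | heebggghbdhcb

SA = [14, 10, 5, 1, 13, 11, 4, 0, 3, 6, 7, 8, 9, 12, 2]
i: (SA[i-1],SA[i]) lcp shared
  1: (14,10) 1 'b'
  2: (10,5) 1 'b'
  3: (5,1) 1 'b'
  4: (1,13) 0 ''
  5: (13,11) 0 ''
  6: (11,4) 0 ''
  7: (4,0) 2 'eb'
  8: (0,3) 1 'e'
  9: (3,6) 0 ''
  10: (6,7) 2 'gg'
  11: (7,8) 1 'g'
  12: (8,9) 0 ''
  13: (9,12) 1 'h'
  14: (12,2) 1 'h'

n(n+1)/2 = 15·16/2 = 120
Σ LCP = 0 + 1 + 1 + 1 + 0 + 0 + 0 + 2 + 1 + 0 + 2 + 1 + 0 + 1 + 1 = 11
distinct = 120 − 11 = 109

109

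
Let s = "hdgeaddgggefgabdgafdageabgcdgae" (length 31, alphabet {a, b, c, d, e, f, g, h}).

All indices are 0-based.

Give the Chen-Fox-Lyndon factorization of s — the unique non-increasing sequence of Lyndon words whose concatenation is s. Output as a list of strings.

emit factor 1: 'h' (i=0, period=1)
emit factor 2: 'dge' (i=1, period=3)
emit factor 3: 'addgggefg' (i=4, period=9)
emit factor 4: 'abdgafdageabgcdgae' (i=13, period=18)

["h", "dge", "addgggefg", "abdgafdageabgcdgae"]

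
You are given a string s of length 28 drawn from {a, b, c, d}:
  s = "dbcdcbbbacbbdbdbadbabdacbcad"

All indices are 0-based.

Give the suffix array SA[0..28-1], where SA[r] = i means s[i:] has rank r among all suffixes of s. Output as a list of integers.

rank→(start, suffix):
  0 → (19, 'abdacbcad')
  1 → (8, 'acbbdbdbadbabdacbcad')
  2 → (22, 'acbcad')
  3 → (26, 'ad')
  4 → (16, 'adbabdacbcad')
  5 → (18, 'babdacbcad')
  6 → (7, 'bacbbdbdbadbabdacbcad')
  7 → (15, 'badbabdacbcad')
  8 → (6, 'bbacbbdbdbadbabdacbcad')
  9 → (5, 'bbbacbbdbdbadbabdacbcad')
  10 → (10, 'bbdbdbadbabdacbcad')
  11 → (24, 'bcad')
  12 → (1, 'bcdcbbbacbbdbdbadbabdacbcad')
  13 → (20, 'bdacbcad')
  14 → (13, 'bdbadbabdacbcad')
  15 → (11, 'bdbdbadbabdacbcad')
  16 → (25, 'cad')
  17 → (4, 'cbbbacbbdbdbadbabdacbcad')
  18 → (9, 'cbbdbdbadbabdacbcad')
  19 → (23, 'cbcad')
  20 → (2, 'cdcbbbacbbdbdbadbabdacbcad')
  21 → (27, 'd')
  22 → (21, 'dacbcad')
  23 → (17, 'dbabdacbcad')
  24 → (14, 'dbadbabdacbcad')
  25 → (0, 'dbcdcbbbacbbdbdbadbabdacbcad')
  26 → (12, 'dbdbadbabdacbcad')
  27 → (3, 'dcbbbacbbdbdbadbabdacbcad')

[19, 8, 22, 26, 16, 18, 7, 15, 6, 5, 10, 24, 1, 20, 13, 11, 25, 4, 9, 23, 2, 27, 21, 17, 14, 0, 12, 3]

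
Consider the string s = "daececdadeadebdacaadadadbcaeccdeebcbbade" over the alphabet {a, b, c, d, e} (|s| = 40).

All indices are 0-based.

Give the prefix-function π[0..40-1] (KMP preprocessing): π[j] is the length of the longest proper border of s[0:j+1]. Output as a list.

[0, 0, 0, 0, 0, 0, 1, 2, 1, 0, 0, 1, 0, 0, 1, 2, 0, 0, 0, 1, 2, 1, 2, 1, 0, 0, 0, 0, 0, 0, 1, 0, 0, 0, 0, 0, 0, 0, 1, 0]

π[0] = 0
j=1 s[j]='a': π[1]=0 (border '')
j=2 s[j]='e': π[2]=0 (border '')
j=3 s[j]='c': π[3]=0 (border '')
j=4 s[j]='e': π[4]=0 (border '')
j=5 s[j]='c': π[5]=0 (border '')
j=6 s[j]='d': π[6]=1 (border 'd')
j=7 s[j]='a': π[7]=2 (border 'da')
j=8 s[j]='d': k: 2→0; π[8]=1 (border 'd')
j=9 s[j]='e': k: 1→0; π[9]=0 (border '')
j=10 s[j]='a': π[10]=0 (border '')
j=11 s[j]='d': π[11]=1 (border 'd')
j=12 s[j]='e': k: 1→0; π[12]=0 (border '')
j=13 s[j]='b': π[13]=0 (border '')
j=14 s[j]='d': π[14]=1 (border 'd')
j=15 s[j]='a': π[15]=2 (border 'da')
j=16 s[j]='c': k: 2→0; π[16]=0 (border '')
j=17 s[j]='a': π[17]=0 (border '')
j=18 s[j]='a': π[18]=0 (border '')
j=19 s[j]='d': π[19]=1 (border 'd')
j=20 s[j]='a': π[20]=2 (border 'da')
j=21 s[j]='d': k: 2→0; π[21]=1 (border 'd')
j=22 s[j]='a': π[22]=2 (border 'da')
j=23 s[j]='d': k: 2→0; π[23]=1 (border 'd')
j=24 s[j]='b': k: 1→0; π[24]=0 (border '')
j=25 s[j]='c': π[25]=0 (border '')
j=26 s[j]='a': π[26]=0 (border '')
j=27 s[j]='e': π[27]=0 (border '')
j=28 s[j]='c': π[28]=0 (border '')
j=29 s[j]='c': π[29]=0 (border '')
j=30 s[j]='d': π[30]=1 (border 'd')
j=31 s[j]='e': k: 1→0; π[31]=0 (border '')
j=32 s[j]='e': π[32]=0 (border '')
j=33 s[j]='b': π[33]=0 (border '')
j=34 s[j]='c': π[34]=0 (border '')
j=35 s[j]='b': π[35]=0 (border '')
j=36 s[j]='b': π[36]=0 (border '')
j=37 s[j]='a': π[37]=0 (border '')
j=38 s[j]='d': π[38]=1 (border 'd')
j=39 s[j]='e': k: 1→0; π[39]=0 (border '')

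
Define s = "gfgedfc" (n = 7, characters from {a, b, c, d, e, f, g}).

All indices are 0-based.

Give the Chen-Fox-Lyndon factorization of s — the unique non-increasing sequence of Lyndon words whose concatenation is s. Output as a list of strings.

emit factor 1: 'g' (i=0, period=1)
emit factor 2: 'fg' (i=1, period=2)
emit factor 3: 'e' (i=3, period=1)
emit factor 4: 'df' (i=4, period=2)
emit factor 5: 'c' (i=6, period=1)

["g", "fg", "e", "df", "c"]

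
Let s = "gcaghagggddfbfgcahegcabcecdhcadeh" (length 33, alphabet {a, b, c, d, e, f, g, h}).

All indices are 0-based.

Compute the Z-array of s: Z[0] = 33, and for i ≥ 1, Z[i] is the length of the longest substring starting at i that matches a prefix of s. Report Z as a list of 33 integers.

Z[0]=33
i=1: outside box; Z[1]=0
i=2: outside box; Z[2]=0
i=3: outside box; Z[3]=1 extend→box=[3,4)
i=4: outside box; Z[4]=0
i=5: outside box; Z[5]=0
i=6: outside box; Z[6]=1 extend→box=[6,7)
i=7: outside box; Z[7]=1 extend→box=[7,8)
i=8: outside box; Z[8]=1 extend→box=[8,9)
i=9: outside box; Z[9]=0
i=10: outside box; Z[10]=0
i=11: outside box; Z[11]=0
i=12: outside box; Z[12]=0
i=13: outside box; Z[13]=0
i=14: outside box; Z[14]=3 extend→box=[14,17)
i=15: min(r-i=2, Z[1]=0)=0; Z[15]=0
i=16: min(r-i=1, Z[2]=0)=0; Z[16]=0
i=17: outside box; Z[17]=0
i=18: outside box; Z[18]=0
i=19: outside box; Z[19]=3 extend→box=[19,22)
i=20: min(r-i=2, Z[1]=0)=0; Z[20]=0
i=21: min(r-i=1, Z[2]=0)=0; Z[21]=0
i=22: outside box; Z[22]=0
i=23: outside box; Z[23]=0
i=24: outside box; Z[24]=0
i=25: outside box; Z[25]=0
i=26: outside box; Z[26]=0
i=27: outside box; Z[27]=0
i=28: outside box; Z[28]=0
i=29: outside box; Z[29]=0
i=30: outside box; Z[30]=0
i=31: outside box; Z[31]=0
i=32: outside box; Z[32]=0

[33, 0, 0, 1, 0, 0, 1, 1, 1, 0, 0, 0, 0, 0, 3, 0, 0, 0, 0, 3, 0, 0, 0, 0, 0, 0, 0, 0, 0, 0, 0, 0, 0]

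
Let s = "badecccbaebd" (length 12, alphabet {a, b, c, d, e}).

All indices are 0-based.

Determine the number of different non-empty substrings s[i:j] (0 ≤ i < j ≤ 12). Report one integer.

rank→(start, suffix):
  0 → (1, 'adecccbaebd')
  1 → (8, 'aebd')
  2 → (0, 'badecccbaebd')
  3 → (7, 'baebd')
  4 → (10, 'bd')
  5 → (6, 'cbaebd')
  6 → (5, 'ccbaebd')
  7 → (4, 'cccbaebd')
  8 → (11, 'd')
  9 → (2, 'decccbaebd')
  10 → (9, 'ebd')
  11 → (3, 'ecccbaebd')

SA = [1, 8, 0, 7, 10, 6, 5, 4, 11, 2, 9, 3]
i: (SA[i-1],SA[i]) lcp shared
  1: (1,8) 1 'a'
  2: (8,0) 0 ''
  3: (0,7) 2 'ba'
  4: (7,10) 1 'b'
  5: (10,6) 0 ''
  6: (6,5) 1 'c'
  7: (5,4) 2 'cc'
  8: (4,11) 0 ''
  9: (11,2) 1 'd'
  10: (2,9) 0 ''
  11: (9,3) 1 'e'

n(n+1)/2 = 12·13/2 = 78
Σ LCP = 0 + 1 + 0 + 2 + 1 + 0 + 1 + 2 + 0 + 1 + 0 + 1 = 9
distinct = 78 − 9 = 69

69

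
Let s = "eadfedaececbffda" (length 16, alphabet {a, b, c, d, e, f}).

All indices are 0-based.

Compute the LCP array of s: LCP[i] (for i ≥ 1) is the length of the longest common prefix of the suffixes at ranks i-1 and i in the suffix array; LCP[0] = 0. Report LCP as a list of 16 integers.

[0, 1, 1, 0, 0, 1, 0, 2, 1, 0, 1, 2, 1, 0, 1, 1]

rank | idx | suffix
   0 |  15 | a
   1 |   1 | adfedaececbffda
   2 |   6 | aececbffda
   3 |  11 | bffda
   4 |  10 | cbffda
   5 |   8 | cecbffda
   6 |  14 | da
   7 |   5 | daececbffda
   8 |   2 | dfedaececbffda
   9 |   0 | eadfedaececbffda
  10 |   9 | ecbffda
  11 |   7 | ececbffda
  12 |   4 | edaececbffda
  13 |  13 | fda
  14 |   3 | fedaececbffda
  15 |  12 | ffda

SA = [15, 1, 6, 11, 10, 8, 14, 5, 2, 0, 9, 7, 4, 13, 3, 12]
[i] adj suffixes → lcp
  [1] 15/1 → 1 ('a')
  [2] 1/6 → 1 ('a')
  [3] 6/11 → 0 ('')
  [4] 11/10 → 0 ('')
  [5] 10/8 → 1 ('c')
  [6] 8/14 → 0 ('')
  [7] 14/5 → 2 ('da')
  [8] 5/2 → 1 ('d')
  [9] 2/0 → 0 ('')
  [10] 0/9 → 1 ('e')
  [11] 9/7 → 2 ('ec')
  [12] 7/4 → 1 ('e')
  [13] 4/13 → 0 ('')
  [14] 13/3 → 1 ('f')
  [15] 3/12 → 1 ('f')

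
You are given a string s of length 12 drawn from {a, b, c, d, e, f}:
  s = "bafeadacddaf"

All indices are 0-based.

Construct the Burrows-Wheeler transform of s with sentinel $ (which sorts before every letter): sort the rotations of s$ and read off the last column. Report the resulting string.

rank  rotation       last
    0  $bafeadacddaf  f
    1  acddaf$bafead  d
    2  adacddaf$bafe  e
    3  af$bafeadacdd  d
    4  afeadacddaf$b  b
    5  bafeadacddaf$  $
    6  cddaf$bafeada  a
    7  dacddaf$bafea  a
    8  daf$bafeadacd  d
    9  ddaf$bafeadac  c
   10  eadacddaf$baf  f
   11  f$bafeadacdda  a
   12  feadacddaf$ba  a

fdedb$aadcfaa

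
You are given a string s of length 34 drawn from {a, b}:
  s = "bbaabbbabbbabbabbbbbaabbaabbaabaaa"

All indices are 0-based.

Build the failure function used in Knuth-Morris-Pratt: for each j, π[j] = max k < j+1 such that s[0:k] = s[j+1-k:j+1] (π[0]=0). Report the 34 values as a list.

π[0] = 0
j=1 s[j]='b': π[1]=1 (border 'b')
j=2 s[j]='a': k: 1→0; π[2]=0 (border '')
j=3 s[j]='a': π[3]=0 (border '')
j=4 s[j]='b': π[4]=1 (border 'b')
j=5 s[j]='b': π[5]=2 (border 'bb')
j=6 s[j]='b': k: 2→1; π[6]=2 (border 'bb')
j=7 s[j]='a': π[7]=3 (border 'bba')
j=8 s[j]='b': k: 3→0; π[8]=1 (border 'b')
j=9 s[j]='b': π[9]=2 (border 'bb')
j=10 s[j]='b': k: 2→1; π[10]=2 (border 'bb')
j=11 s[j]='a': π[11]=3 (border 'bba')
j=12 s[j]='b': k: 3→0; π[12]=1 (border 'b')
j=13 s[j]='b': π[13]=2 (border 'bb')
j=14 s[j]='a': π[14]=3 (border 'bba')
j=15 s[j]='b': k: 3→0; π[15]=1 (border 'b')
j=16 s[j]='b': π[16]=2 (border 'bb')
j=17 s[j]='b': k: 2→1; π[17]=2 (border 'bb')
j=18 s[j]='b': k: 2→1; π[18]=2 (border 'bb')
j=19 s[j]='b': k: 2→1; π[19]=2 (border 'bb')
j=20 s[j]='a': π[20]=3 (border 'bba')
j=21 s[j]='a': π[21]=4 (border 'bbaa')
j=22 s[j]='b': π[22]=5 (border 'bbaab')
j=23 s[j]='b': π[23]=6 (border 'bbaabb')
j=24 s[j]='a': k: 6→2; π[24]=3 (border 'bba')
j=25 s[j]='a': π[25]=4 (border 'bbaa')
j=26 s[j]='b': π[26]=5 (border 'bbaab')
j=27 s[j]='b': π[27]=6 (border 'bbaabb')
j=28 s[j]='a': k: 6→2; π[28]=3 (border 'bba')
j=29 s[j]='a': π[29]=4 (border 'bbaa')
j=30 s[j]='b': π[30]=5 (border 'bbaab')
j=31 s[j]='a': k: 5→1→0; π[31]=0 (border '')
j=32 s[j]='a': π[32]=0 (border '')
j=33 s[j]='a': π[33]=0 (border '')

[0, 1, 0, 0, 1, 2, 2, 3, 1, 2, 2, 3, 1, 2, 3, 1, 2, 2, 2, 2, 3, 4, 5, 6, 3, 4, 5, 6, 3, 4, 5, 0, 0, 0]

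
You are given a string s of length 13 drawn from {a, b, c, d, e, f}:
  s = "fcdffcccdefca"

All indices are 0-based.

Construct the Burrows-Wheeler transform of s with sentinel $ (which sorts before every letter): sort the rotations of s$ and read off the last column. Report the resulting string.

acffccfccdef$d

rank  rotation        last
    0  $fcdffcccdefca  a
    1  a$fcdffcccdefc  c
    2  ca$fcdffcccdef  f
    3  cccdefca$fcdff  f
    4  ccdefca$fcdffc  c
    5  cdefca$fcdffcc  c
    6  cdffcccdefca$f  f
    7  defca$fcdffccc  c
    8  dffcccdefca$fc  c
    9  efca$fcdffcccd  d
   10  fca$fcdffcccde  e
   11  fcccdefca$fcdf  f
   12  fcdffcccdefca$  $
   13  ffcccdefca$fcd  d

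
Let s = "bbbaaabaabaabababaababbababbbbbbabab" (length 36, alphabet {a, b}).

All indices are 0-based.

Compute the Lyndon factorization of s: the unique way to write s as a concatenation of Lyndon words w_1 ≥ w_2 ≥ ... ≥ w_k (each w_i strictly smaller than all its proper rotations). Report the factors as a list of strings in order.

["b", "b", "b", "aaabaabaabababaababbababbbbbbabab"]

emit factor 1: 'b' (i=0, period=1)
emit factor 2: 'b' (i=1, period=1)
emit factor 3: 'b' (i=2, period=1)
emit factor 4: 'aaabaabaabababaababbababbbbbbabab' (i=3, period=33)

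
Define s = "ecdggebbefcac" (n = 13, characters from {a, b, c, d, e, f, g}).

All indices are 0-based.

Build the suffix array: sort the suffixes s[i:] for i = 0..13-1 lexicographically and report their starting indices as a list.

rank→(start, suffix):
  0 → (11, 'ac')
  1 → (6, 'bbefcac')
  2 → (7, 'befcac')
  3 → (12, 'c')
  4 → (10, 'cac')
  5 → (1, 'cdggebbefcac')
  6 → (2, 'dggebbefcac')
  7 → (5, 'ebbefcac')
  8 → (0, 'ecdggebbefcac')
  9 → (8, 'efcac')
  10 → (9, 'fcac')
  11 → (4, 'gebbefcac')
  12 → (3, 'ggebbefcac')

[11, 6, 7, 12, 10, 1, 2, 5, 0, 8, 9, 4, 3]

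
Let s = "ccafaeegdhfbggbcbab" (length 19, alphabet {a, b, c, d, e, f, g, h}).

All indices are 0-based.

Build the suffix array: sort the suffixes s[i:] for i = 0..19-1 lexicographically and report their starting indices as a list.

rank→(start, suffix):
  0 → (17, 'ab')
  1 → (4, 'aeegdhfbggbcbab')
  2 → (2, 'afaeegdhfbggbcbab')
  3 → (18, 'b')
  4 → (16, 'bab')
  5 → (14, 'bcbab')
  6 → (11, 'bggbcbab')
  7 → (1, 'cafaeegdhfbggbcbab')
  8 → (15, 'cbab')
  9 → (0, 'ccafaeegdhfbggbcbab')
  10 → (8, 'dhfbggbcbab')
  11 → (5, 'eegdhfbggbcbab')
  12 → (6, 'egdhfbggbcbab')
  13 → (3, 'faeegdhfbggbcbab')
  14 → (10, 'fbggbcbab')
  15 → (13, 'gbcbab')
  16 → (7, 'gdhfbggbcbab')
  17 → (12, 'ggbcbab')
  18 → (9, 'hfbggbcbab')

[17, 4, 2, 18, 16, 14, 11, 1, 15, 0, 8, 5, 6, 3, 10, 13, 7, 12, 9]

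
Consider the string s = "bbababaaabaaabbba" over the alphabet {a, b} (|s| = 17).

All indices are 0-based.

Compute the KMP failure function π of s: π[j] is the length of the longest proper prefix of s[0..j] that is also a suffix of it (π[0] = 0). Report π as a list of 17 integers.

[0, 1, 0, 1, 0, 1, 0, 0, 0, 1, 0, 0, 0, 1, 2, 2, 3]

π[0] = 0
j=1 s[j]='b': π[1]=1 (border 'b')
j=2 s[j]='a': k: 1→0; π[2]=0 (border '')
j=3 s[j]='b': π[3]=1 (border 'b')
j=4 s[j]='a': k: 1→0; π[4]=0 (border '')
j=5 s[j]='b': π[5]=1 (border 'b')
j=6 s[j]='a': k: 1→0; π[6]=0 (border '')
j=7 s[j]='a': π[7]=0 (border '')
j=8 s[j]='a': π[8]=0 (border '')
j=9 s[j]='b': π[9]=1 (border 'b')
j=10 s[j]='a': k: 1→0; π[10]=0 (border '')
j=11 s[j]='a': π[11]=0 (border '')
j=12 s[j]='a': π[12]=0 (border '')
j=13 s[j]='b': π[13]=1 (border 'b')
j=14 s[j]='b': π[14]=2 (border 'bb')
j=15 s[j]='b': k: 2→1; π[15]=2 (border 'bb')
j=16 s[j]='a': π[16]=3 (border 'bba')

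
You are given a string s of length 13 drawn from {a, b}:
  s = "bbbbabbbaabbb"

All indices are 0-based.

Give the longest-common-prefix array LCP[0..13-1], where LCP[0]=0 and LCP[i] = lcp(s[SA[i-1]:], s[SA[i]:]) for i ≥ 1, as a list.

sorted suffixes:
  #0 SA[0]=8  'aabbb'
  #1 SA[1]=9  'abbb'
  #2 SA[2]=4  'abbbaabbb'
  #3 SA[3]=12  'b'
  #4 SA[4]=7  'baabbb'
  #5 SA[5]=3  'babbbaabbb'
  #6 SA[6]=11  'bb'
  #7 SA[7]=6  'bbaabbb'
  #8 SA[8]=2  'bbabbbaabbb'
  #9 SA[9]=10  'bbb'
  #10 SA[10]=5  'bbbaabbb'
  #11 SA[11]=1  'bbbabbbaabbb'
  #12 SA[12]=0  'bbbbabbbaabbb'

SA = [8, 9, 4, 12, 7, 3, 11, 6, 2, 10, 5, 1, 0]
i: (SA[i-1],SA[i]) lcp shared
  1: (8,9) 1 'a'
  2: (9,4) 4 'abbb'
  3: (4,12) 0 ''
  4: (12,7) 1 'b'
  5: (7,3) 2 'ba'
  6: (3,11) 1 'b'
  7: (11,6) 2 'bb'
  8: (6,2) 3 'bba'
  9: (2,10) 2 'bb'
  10: (10,5) 3 'bbb'
  11: (5,1) 4 'bbba'
  12: (1,0) 3 'bbb'

[0, 1, 4, 0, 1, 2, 1, 2, 3, 2, 3, 4, 3]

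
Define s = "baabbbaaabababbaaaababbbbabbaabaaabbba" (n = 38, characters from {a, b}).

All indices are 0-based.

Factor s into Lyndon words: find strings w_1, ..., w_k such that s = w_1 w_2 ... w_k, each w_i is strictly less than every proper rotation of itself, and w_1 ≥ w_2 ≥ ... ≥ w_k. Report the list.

emit factor 1: 'b' (i=0, period=1)
emit factor 2: 'aabbb' (i=1, period=5)
emit factor 3: 'aaabababb' (i=6, period=9)
emit factor 4: 'aaaababbbbabbaabaaabbb' (i=15, period=22)
emit factor 5: 'a' (i=37, period=1)

["b", "aabbb", "aaabababb", "aaaababbbbabbaabaaabbb", "a"]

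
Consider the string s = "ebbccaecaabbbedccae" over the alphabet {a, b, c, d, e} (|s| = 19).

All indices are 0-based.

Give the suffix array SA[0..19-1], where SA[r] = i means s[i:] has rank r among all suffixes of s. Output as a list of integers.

rank | idx | suffix
   0 |   8 | aabbbedccae
   1 |   9 | abbbedccae
   2 |  17 | ae
   3 |   5 | aecaabbbedccae
   4 |  10 | bbbedccae
   5 |   1 | bbccaecaabbbedccae
   6 |  11 | bbedccae
   7 |   2 | bccaecaabbbedccae
   8 |  12 | bedccae
   9 |   7 | caabbbedccae
  10 |  16 | cae
  11 |   4 | caecaabbbedccae
  12 |  15 | ccae
  13 |   3 | ccaecaabbbedccae
  14 |  14 | dccae
  15 |  18 | e
  16 |   0 | ebbccaecaabbbedccae
  17 |   6 | ecaabbbedccae
  18 |  13 | edccae

[8, 9, 17, 5, 10, 1, 11, 2, 12, 7, 16, 4, 15, 3, 14, 18, 0, 6, 13]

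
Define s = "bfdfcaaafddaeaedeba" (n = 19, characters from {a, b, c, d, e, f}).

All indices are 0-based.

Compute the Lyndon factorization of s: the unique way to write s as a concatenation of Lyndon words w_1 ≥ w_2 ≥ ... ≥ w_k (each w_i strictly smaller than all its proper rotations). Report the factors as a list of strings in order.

["bfdfc", "aaafddaeaedeb", "a"]

emit factor 1: 'bfdfc' (i=0, period=5)
emit factor 2: 'aaafddaeaedeb' (i=5, period=13)
emit factor 3: 'a' (i=18, period=1)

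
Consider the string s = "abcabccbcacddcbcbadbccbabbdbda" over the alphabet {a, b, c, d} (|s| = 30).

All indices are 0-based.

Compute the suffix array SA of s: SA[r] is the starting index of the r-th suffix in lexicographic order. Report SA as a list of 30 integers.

[29, 23, 0, 3, 9, 17, 22, 16, 24, 1, 7, 14, 19, 4, 27, 25, 2, 8, 21, 15, 6, 13, 20, 5, 10, 28, 18, 26, 12, 11]

sorted suffixes:
  #0 SA[0]=29  'a'
  #1 SA[1]=23  'abbdbda'
  #2 SA[2]=0  'abcabccbcacddcbcbadbccbabbdbda'
  #3 SA[3]=3  'abccbcacddcbcbadbccbabbdbda'
  #4 SA[4]=9  'acddcbcbadbccbabbdbda'
  #5 SA[5]=17  'adbccbabbdbda'
  #6 SA[6]=22  'babbdbda'
  #7 SA[7]=16  'badbccbabbdbda'
  #8 SA[8]=24  'bbdbda'
  #9 SA[9]=1  'bcabccbcacddcbcbadbccbabbdbda'
  #10 SA[10]=7  'bcacddcbcbadbccbabbdbda'
  #11 SA[11]=14  'bcbadbccbabbdbda'
  #12 SA[12]=19  'bccbabbdbda'
  #13 SA[13]=4  'bccbcacddcbcbadbccbabbdbda'
  #14 SA[14]=27  'bda'
  #15 SA[15]=25  'bdbda'
  #16 SA[16]=2  'cabccbcacddcbcbadbccbabbdbda'
  #17 SA[17]=8  'cacddcbcbadbccbabbdbda'
  #18 SA[18]=21  'cbabbdbda'
  #19 SA[19]=15  'cbadbccbabbdbda'
  #20 SA[20]=6  'cbcacddcbcbadbccbabbdbda'
  #21 SA[21]=13  'cbcbadbccbabbdbda'
  #22 SA[22]=20  'ccbabbdbda'
  #23 SA[23]=5  'ccbcacddcbcbadbccbabbdbda'
  #24 SA[24]=10  'cddcbcbadbccbabbdbda'
  #25 SA[25]=28  'da'
  #26 SA[26]=18  'dbccbabbdbda'
  #27 SA[27]=26  'dbda'
  #28 SA[28]=12  'dcbcbadbccbabbdbda'
  #29 SA[29]=11  'ddcbcbadbccbabbdbda'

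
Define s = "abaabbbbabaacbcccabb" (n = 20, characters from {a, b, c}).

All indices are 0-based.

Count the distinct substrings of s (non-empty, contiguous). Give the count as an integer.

178

rank→(start, suffix):
  0 → (2, 'aabbbbabaacbcccabb')
  1 → (10, 'aacbcccabb')
  2 → (0, 'abaabbbbabaacbcccabb')
  3 → (8, 'abaacbcccabb')
  4 → (17, 'abb')
  5 → (3, 'abbbbabaacbcccabb')
  6 → (11, 'acbcccabb')
  7 → (19, 'b')
  8 → (1, 'baabbbbabaacbcccabb')
  9 → (9, 'baacbcccabb')
  10 → (7, 'babaacbcccabb')
  11 → (18, 'bb')
  12 → (6, 'bbabaacbcccabb')
  13 → (5, 'bbbabaacbcccabb')
  14 → (4, 'bbbbabaacbcccabb')
  15 → (13, 'bcccabb')
  16 → (16, 'cabb')
  17 → (12, 'cbcccabb')
  18 → (15, 'ccabb')
  19 → (14, 'cccabb')

SA = [2, 10, 0, 8, 17, 3, 11, 19, 1, 9, 7, 18, 6, 5, 4, 13, 16, 12, 15, 14]
i: (SA[i-1],SA[i]) lcp shared
  1: (2,10) 2 'aa'
  2: (10,0) 1 'a'
  3: (0,8) 4 'abaa'
  4: (8,17) 2 'ab'
  5: (17,3) 3 'abb'
  6: (3,11) 1 'a'
  7: (11,19) 0 ''
  8: (19,1) 1 'b'
  9: (1,9) 3 'baa'
  10: (9,7) 2 'ba'
  11: (7,18) 1 'b'
  12: (18,6) 2 'bb'
  13: (6,5) 2 'bb'
  14: (5,4) 3 'bbb'
  15: (4,13) 1 'b'
  16: (13,16) 0 ''
  17: (16,12) 1 'c'
  18: (12,15) 1 'c'
  19: (15,14) 2 'cc'

n(n+1)/2 = 20·21/2 = 210
Σ LCP = 0 + 2 + 1 + 4 + 2 + 3 + 1 + 0 + 1 + 3 + 2 + 1 + 2 + 2 + 3 + 1 + 0 + 1 + 1 + 2 = 32
distinct = 210 − 32 = 178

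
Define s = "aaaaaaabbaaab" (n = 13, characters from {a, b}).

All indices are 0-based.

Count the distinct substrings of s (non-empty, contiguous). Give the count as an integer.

59

rank | idx | suffix
   0 |   0 | aaaaaaabbaaab
   1 |   1 | aaaaaabbaaab
   2 |   2 | aaaaabbaaab
   3 |   3 | aaaabbaaab
   4 |   9 | aaab
   5 |   4 | aaabbaaab
   6 |  10 | aab
   7 |   5 | aabbaaab
   8 |  11 | ab
   9 |   6 | abbaaab
  10 |  12 | b
  11 |   8 | baaab
  12 |   7 | bbaaab

SA = [0, 1, 2, 3, 9, 4, 10, 5, 11, 6, 12, 8, 7]
rank  pair      lcp
   1  s[0:],s[1:]  6  'aaaaaa'
   2  s[1:],s[2:]  5  'aaaaa'
   3  s[2:],s[3:]  4  'aaaa'
   4  s[3:],s[9:]  3  'aaa'
   5  s[9:],s[4:]  4  'aaab'
   6  s[4:],s[10:]  2  'aa'
   7  s[10:],s[5:]  3  'aab'
   8  s[5:],s[11:]  1  'a'
   9  s[11:],s[6:]  2  'ab'
  10  s[6:],s[12:]  0  ''
  11  s[12:],s[8:]  1  'b'
  12  s[8:],s[7:]  1  'b'

n(n+1)/2 = 13·14/2 = 91
Σ LCP = 0 + 6 + 5 + 4 + 3 + 4 + 2 + 3 + 1 + 2 + 0 + 1 + 1 = 32
distinct = 91 − 32 = 59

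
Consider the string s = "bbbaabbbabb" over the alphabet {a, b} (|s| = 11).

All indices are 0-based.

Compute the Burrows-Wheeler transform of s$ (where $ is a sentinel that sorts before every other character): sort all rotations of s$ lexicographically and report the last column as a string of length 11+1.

rank  rotation      last
    0  $bbbaabbbabb  b
    1  aabbbabb$bbb  b
    2  abb$bbbaabbb  b
    3  abbbabb$bbba  a
    4  b$bbbaabbbab  b
    5  baabbbabb$bb  b
    6  babb$bbbaabb  b
    7  bb$bbbaabbba  a
    8  bbaabbbabb$b  b
    9  bbabb$bbbaab  b
   10  bbbaabbbabb$  $
   11  bbbabb$bbbaa  a

bbbabbbabb$a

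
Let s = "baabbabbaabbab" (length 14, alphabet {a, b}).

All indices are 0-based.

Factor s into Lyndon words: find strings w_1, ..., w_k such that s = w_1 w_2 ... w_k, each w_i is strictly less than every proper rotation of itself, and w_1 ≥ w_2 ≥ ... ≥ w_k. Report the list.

emit factor 1: 'b' (i=0, period=1)
emit factor 2: 'aabbabb' (i=1, period=7)
emit factor 3: 'aabbab' (i=8, period=6)

["b", "aabbabb", "aabbab"]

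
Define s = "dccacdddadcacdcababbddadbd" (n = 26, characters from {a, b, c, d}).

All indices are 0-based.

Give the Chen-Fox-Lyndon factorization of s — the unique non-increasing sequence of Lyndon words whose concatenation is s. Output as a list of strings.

["d", "c", "c", "acdddadc", "acdc", "ababbddadbd"]

emit factor 1: 'd' (i=0, period=1)
emit factor 2: 'c' (i=1, period=1)
emit factor 3: 'c' (i=2, period=1)
emit factor 4: 'acdddadc' (i=3, period=8)
emit factor 5: 'acdc' (i=11, period=4)
emit factor 6: 'ababbddadbd' (i=15, period=11)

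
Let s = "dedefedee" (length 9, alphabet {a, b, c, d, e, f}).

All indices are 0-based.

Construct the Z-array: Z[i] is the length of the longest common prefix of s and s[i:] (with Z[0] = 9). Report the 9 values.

[9, 0, 2, 0, 0, 0, 2, 0, 0]

Z[0]=9
i=1: fresh scan; Z[1]=0
i=2: fresh scan; Z[2]=2 extend→box=[2,4)
i=3: min(r-i=1, Z[1]=0)=0; Z[3]=0
i=4: fresh scan; Z[4]=0
i=5: fresh scan; Z[5]=0
i=6: fresh scan; Z[6]=2 extend→box=[6,8)
i=7: min(r-i=1, Z[1]=0)=0; Z[7]=0
i=8: fresh scan; Z[8]=0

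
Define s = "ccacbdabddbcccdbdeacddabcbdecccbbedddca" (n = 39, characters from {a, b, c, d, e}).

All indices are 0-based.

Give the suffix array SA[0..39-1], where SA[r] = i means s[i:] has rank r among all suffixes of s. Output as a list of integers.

rank | idx | suffix
   0 |  38 | a
   1 |  22 | abcbdecccbbedddca
   2 |   6 | abddbcccdbdeacddabcbdecccbbedddca
   3 |   2 | acbdabddbcccdbdeacddabcbdecccbbedddca
   4 |  18 | acddabcbdecccbbedddca
   5 |  31 | bbedddca
   6 |  23 | bcbdecccbbedddca
   7 |  10 | bcccdbdeacddabcbdecccbbedddca
   8 |   4 | bdabddbcccdbdeacddabcbdecccbbedddca
   9 |   7 | bddbcccdbdeacddabcbdecccbbedddca
  10 |  15 | bdeacddabcbdecccbbedddca
  11 |  25 | bdecccbbedddca
  12 |  32 | bedddca
  13 |  37 | ca
  14 |   1 | cacbdabddbcccdbdeacddabcbdecccbbedddca
  15 |  30 | cbbedddca
  16 |   3 | cbdabddbcccdbdeacddabcbdecccbbedddca
  17 |  24 | cbdecccbbedddca
  18 |   0 | ccacbdabddbcccdbdeacddabcbdecccbbedddca
  19 |  29 | ccbbedddca
  20 |  28 | cccbbedddca
  21 |  11 | cccdbdeacddabcbdecccbbedddca
  22 |  12 | ccdbdeacddabcbdecccbbedddca
  23 |  13 | cdbdeacddabcbdecccbbedddca
  24 |  19 | cddabcbdecccbbedddca
  25 |  21 | dabcbdecccbbedddca
  26 |   5 | dabddbcccdbdeacddabcbdecccbbedddca
  27 |   9 | dbcccdbdeacddabcbdecccbbedddca
  28 |  14 | dbdeacddabcbdecccbbedddca
  29 |  36 | dca
  30 |  20 | ddabcbdecccbbedddca
  31 |   8 | ddbcccdbdeacddabcbdecccbbedddca
  32 |  35 | ddca
  33 |  34 | dddca
  34 |  16 | deacddabcbdecccbbedddca
  35 |  26 | decccbbedddca
  36 |  17 | eacddabcbdecccbbedddca
  37 |  27 | ecccbbedddca
  38 |  33 | edddca

[38, 22, 6, 2, 18, 31, 23, 10, 4, 7, 15, 25, 32, 37, 1, 30, 3, 24, 0, 29, 28, 11, 12, 13, 19, 21, 5, 9, 14, 36, 20, 8, 35, 34, 16, 26, 17, 27, 33]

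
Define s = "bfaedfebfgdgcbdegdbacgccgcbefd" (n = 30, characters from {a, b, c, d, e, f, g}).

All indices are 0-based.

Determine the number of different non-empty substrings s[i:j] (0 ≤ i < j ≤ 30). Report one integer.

rank | idx | suffix
   0 |  19 | acgccgcbefd
   1 |   2 | aedfebfgdgcbdegdbacgccgcbefd
   2 |  18 | bacgccgcbefd
   3 |  13 | bdegdbacgccgcbefd
   4 |  26 | befd
   5 |   0 | bfaedfebfgdgcbdegdbacgccgcbefd
   6 |   7 | bfgdgcbdegdbacgccgcbefd
   7 |  12 | cbdegdbacgccgcbefd
   8 |  25 | cbefd
   9 |  22 | ccgcbefd
  10 |  23 | cgcbefd
  11 |  20 | cgccgcbefd
  12 |  29 | d
  13 |  17 | dbacgccgcbefd
  14 |  14 | degdbacgccgcbefd
  15 |   4 | dfebfgdgcbdegdbacgccgcbefd
  16 |  10 | dgcbdegdbacgccgcbefd
  17 |   6 | ebfgdgcbdegdbacgccgcbefd
  18 |   3 | edfebfgdgcbdegdbacgccgcbefd
  19 |  27 | efd
  20 |  15 | egdbacgccgcbefd
  21 |   1 | faedfebfgdgcbdegdbacgccgcbefd
  22 |  28 | fd
  23 |   5 | febfgdgcbdegdbacgccgcbefd
  24 |   8 | fgdgcbdegdbacgccgcbefd
  25 |  11 | gcbdegdbacgccgcbefd
  26 |  24 | gcbefd
  27 |  21 | gccgcbefd
  28 |  16 | gdbacgccgcbefd
  29 |   9 | gdgcbdegdbacgccgcbefd

SA = [19, 2, 18, 13, 26, 0, 7, 12, 25, 22, 23, 20, 29, 17, 14, 4, 10, 6, 3, 27, 15, 1, 28, 5, 8, 11, 24, 21, 16, 9]
[i] adj suffixes → lcp
  [1] 19/2 → 1 ('a')
  [2] 2/18 → 0 ('')
  [3] 18/13 → 1 ('b')
  [4] 13/26 → 1 ('b')
  [5] 26/0 → 1 ('b')
  [6] 0/7 → 2 ('bf')
  [7] 7/12 → 0 ('')
  [8] 12/25 → 2 ('cb')
  [9] 25/22 → 1 ('c')
  [10] 22/23 → 1 ('c')
  [11] 23/20 → 3 ('cgc')
  [12] 20/29 → 0 ('')
  [13] 29/17 → 1 ('d')
  [14] 17/14 → 1 ('d')
  [15] 14/4 → 1 ('d')
  [16] 4/10 → 1 ('d')
  [17] 10/6 → 0 ('')
  [18] 6/3 → 1 ('e')
  [19] 3/27 → 1 ('e')
  [20] 27/15 → 1 ('e')
  [21] 15/1 → 0 ('')
  [22] 1/28 → 1 ('f')
  [23] 28/5 → 1 ('f')
  [24] 5/8 → 1 ('f')
  [25] 8/11 → 0 ('')
  [26] 11/24 → 3 ('gcb')
  [27] 24/21 → 2 ('gc')
  [28] 21/16 → 1 ('g')
  [29] 16/9 → 2 ('gd')

n(n+1)/2 = 30·31/2 = 465
Σ LCP = 0 + 1 + 0 + 1 + 1 + 1 + 2 + 0 + 2 + 1 + 1 + 3 + 0 + 1 + 1 + 1 + 1 + 0 + 1 + 1 + 1 + 0 + 1 + 1 + 1 + 0 + 3 + 2 + 1 + 2 = 31
distinct = 465 − 31 = 434

434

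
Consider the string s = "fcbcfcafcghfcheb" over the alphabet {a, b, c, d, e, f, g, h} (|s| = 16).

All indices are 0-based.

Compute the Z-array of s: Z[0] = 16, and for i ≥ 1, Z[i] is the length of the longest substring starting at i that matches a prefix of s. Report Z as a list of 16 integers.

[16, 0, 0, 0, 2, 0, 0, 2, 0, 0, 0, 2, 0, 0, 0, 0]

Z[0]=16
i=1: fresh scan; Z[1]=0
i=2: fresh scan; Z[2]=0
i=3: fresh scan; Z[3]=0
i=4: fresh scan; Z[4]=2 extend→box=[4,6)
i=5: min(r-i=1, Z[1]=0)=0; Z[5]=0
i=6: fresh scan; Z[6]=0
i=7: fresh scan; Z[7]=2 extend→box=[7,9)
i=8: min(r-i=1, Z[1]=0)=0; Z[8]=0
i=9: fresh scan; Z[9]=0
i=10: fresh scan; Z[10]=0
i=11: fresh scan; Z[11]=2 extend→box=[11,13)
i=12: min(r-i=1, Z[1]=0)=0; Z[12]=0
i=13: fresh scan; Z[13]=0
i=14: fresh scan; Z[14]=0
i=15: fresh scan; Z[15]=0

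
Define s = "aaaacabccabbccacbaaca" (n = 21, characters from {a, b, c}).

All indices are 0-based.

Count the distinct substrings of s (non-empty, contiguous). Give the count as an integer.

rank | idx | suffix
   0 |  20 | a
   1 |   0 | aaaacabccabbccacbaaca
   2 |   1 | aaacabccabbccacbaaca
   3 |  17 | aaca
   4 |   2 | aacabccabbccacbaaca
   5 |   9 | abbccacbaaca
   6 |   5 | abccabbccacbaaca
   7 |  18 | aca
   8 |   3 | acabccabbccacbaaca
   9 |  14 | acbaaca
  10 |  16 | baaca
  11 |  10 | bbccacbaaca
  12 |   6 | bccabbccacbaaca
  13 |  11 | bccacbaaca
  14 |  19 | ca
  15 |   8 | cabbccacbaaca
  16 |   4 | cabccabbccacbaaca
  17 |  13 | cacbaaca
  18 |  15 | cbaaca
  19 |   7 | ccabbccacbaaca
  20 |  12 | ccacbaaca

SA = [20, 0, 1, 17, 2, 9, 5, 18, 3, 14, 16, 10, 6, 11, 19, 8, 4, 13, 15, 7, 12]
rank  pair      lcp
   1  s[20:],s[0:]  1  'a'
   2  s[0:],s[1:]  3  'aaa'
   3  s[1:],s[17:]  2  'aa'
   4  s[17:],s[2:]  4  'aaca'
   5  s[2:],s[9:]  1  'a'
   6  s[9:],s[5:]  2  'ab'
   7  s[5:],s[18:]  1  'a'
   8  s[18:],s[3:]  3  'aca'
   9  s[3:],s[14:]  2  'ac'
  10  s[14:],s[16:]  0  ''
  11  s[16:],s[10:]  1  'b'
  12  s[10:],s[6:]  1  'b'
  13  s[6:],s[11:]  4  'bcca'
  14  s[11:],s[19:]  0  ''
  15  s[19:],s[8:]  2  'ca'
  16  s[8:],s[4:]  3  'cab'
  17  s[4:],s[13:]  2  'ca'
  18  s[13:],s[15:]  1  'c'
  19  s[15:],s[7:]  1  'c'
  20  s[7:],s[12:]  3  'cca'

n(n+1)/2 = 21·22/2 = 231
Σ LCP = 0 + 1 + 3 + 2 + 4 + 1 + 2 + 1 + 3 + 2 + 0 + 1 + 1 + 4 + 0 + 2 + 3 + 2 + 1 + 1 + 3 = 37
distinct = 231 − 37 = 194

194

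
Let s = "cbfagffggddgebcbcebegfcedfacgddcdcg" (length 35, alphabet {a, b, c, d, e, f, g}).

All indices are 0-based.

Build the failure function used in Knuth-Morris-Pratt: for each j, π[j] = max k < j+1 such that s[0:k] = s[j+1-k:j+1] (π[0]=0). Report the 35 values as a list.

[0, 0, 0, 0, 0, 0, 0, 0, 0, 0, 0, 0, 0, 0, 1, 2, 1, 0, 0, 0, 0, 0, 1, 0, 0, 0, 0, 1, 0, 0, 0, 1, 0, 1, 0]

π[0] = 0
j=1 s[j]='b': π[1]=0 (border '')
j=2 s[j]='f': π[2]=0 (border '')
j=3 s[j]='a': π[3]=0 (border '')
j=4 s[j]='g': π[4]=0 (border '')
j=5 s[j]='f': π[5]=0 (border '')
j=6 s[j]='f': π[6]=0 (border '')
j=7 s[j]='g': π[7]=0 (border '')
j=8 s[j]='g': π[8]=0 (border '')
j=9 s[j]='d': π[9]=0 (border '')
j=10 s[j]='d': π[10]=0 (border '')
j=11 s[j]='g': π[11]=0 (border '')
j=12 s[j]='e': π[12]=0 (border '')
j=13 s[j]='b': π[13]=0 (border '')
j=14 s[j]='c': π[14]=1 (border 'c')
j=15 s[j]='b': π[15]=2 (border 'cb')
j=16 s[j]='c': k: 2→0; π[16]=1 (border 'c')
j=17 s[j]='e': k: 1→0; π[17]=0 (border '')
j=18 s[j]='b': π[18]=0 (border '')
j=19 s[j]='e': π[19]=0 (border '')
j=20 s[j]='g': π[20]=0 (border '')
j=21 s[j]='f': π[21]=0 (border '')
j=22 s[j]='c': π[22]=1 (border 'c')
j=23 s[j]='e': k: 1→0; π[23]=0 (border '')
j=24 s[j]='d': π[24]=0 (border '')
j=25 s[j]='f': π[25]=0 (border '')
j=26 s[j]='a': π[26]=0 (border '')
j=27 s[j]='c': π[27]=1 (border 'c')
j=28 s[j]='g': k: 1→0; π[28]=0 (border '')
j=29 s[j]='d': π[29]=0 (border '')
j=30 s[j]='d': π[30]=0 (border '')
j=31 s[j]='c': π[31]=1 (border 'c')
j=32 s[j]='d': k: 1→0; π[32]=0 (border '')
j=33 s[j]='c': π[33]=1 (border 'c')
j=34 s[j]='g': k: 1→0; π[34]=0 (border '')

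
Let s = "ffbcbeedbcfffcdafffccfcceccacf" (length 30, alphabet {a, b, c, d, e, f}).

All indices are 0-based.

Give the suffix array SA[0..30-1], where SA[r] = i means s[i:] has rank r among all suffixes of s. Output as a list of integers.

[27, 15, 2, 8, 4, 26, 3, 25, 22, 19, 13, 23, 28, 20, 9, 14, 7, 24, 6, 5, 29, 1, 21, 18, 12, 0, 17, 11, 16, 10]

sorted suffixes:
  #0 SA[0]=27  'acf'
  #1 SA[1]=15  'afffccfcceccacf'
  #2 SA[2]=2  'bcbeedbcfffcdafffccfcceccacf'
  #3 SA[3]=8  'bcfffcdafffccfcceccacf'
  #4 SA[4]=4  'beedbcfffcdafffccfcceccacf'
  #5 SA[5]=26  'cacf'
  #6 SA[6]=3  'cbeedbcfffcdafffccfcceccacf'
  #7 SA[7]=25  'ccacf'
  #8 SA[8]=22  'cceccacf'
  #9 SA[9]=19  'ccfcceccacf'
  #10 SA[10]=13  'cdafffccfcceccacf'
  #11 SA[11]=23  'ceccacf'
  #12 SA[12]=28  'cf'
  #13 SA[13]=20  'cfcceccacf'
  #14 SA[14]=9  'cfffcdafffccfcceccacf'
  #15 SA[15]=14  'dafffccfcceccacf'
  #16 SA[16]=7  'dbcfffcdafffccfcceccacf'
  #17 SA[17]=24  'eccacf'
  #18 SA[18]=6  'edbcfffcdafffccfcceccacf'
  #19 SA[19]=5  'eedbcfffcdafffccfcceccacf'
  #20 SA[20]=29  'f'
  #21 SA[21]=1  'fbcbeedbcfffcdafffccfcceccacf'
  #22 SA[22]=21  'fcceccacf'
  #23 SA[23]=18  'fccfcceccacf'
  #24 SA[24]=12  'fcdafffccfcceccacf'
  #25 SA[25]=0  'ffbcbeedbcfffcdafffccfcceccacf'
  #26 SA[26]=17  'ffccfcceccacf'
  #27 SA[27]=11  'ffcdafffccfcceccacf'
  #28 SA[28]=16  'fffccfcceccacf'
  #29 SA[29]=10  'fffcdafffccfcceccacf'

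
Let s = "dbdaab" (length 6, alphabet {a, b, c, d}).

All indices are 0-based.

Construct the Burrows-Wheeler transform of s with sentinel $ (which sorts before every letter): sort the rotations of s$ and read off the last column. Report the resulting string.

rank  rotation last
    0  $dbdaab  b
    1  aab$dbd  d
    2  ab$dbda  a
    3  b$dbdaa  a
    4  bdaab$d  d
    5  daab$db  b
    6  dbdaab$  $

bdaadb$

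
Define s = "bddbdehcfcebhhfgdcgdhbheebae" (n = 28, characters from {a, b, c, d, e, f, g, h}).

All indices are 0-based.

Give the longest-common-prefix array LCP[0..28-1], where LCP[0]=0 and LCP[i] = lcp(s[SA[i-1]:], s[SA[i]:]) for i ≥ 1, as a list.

[0, 0, 1, 2, 1, 2, 0, 1, 1, 0, 1, 1, 1, 1, 0, 1, 2, 1, 1, 0, 1, 0, 2, 0, 1, 1, 1, 1]

rank→(start, suffix):
  0 → (26, 'ae')
  1 → (25, 'bae')
  2 → (0, 'bddbdehcfcebhhfgdcgdhbheebae')
  3 → (3, 'bdehcfcebhhfgdcgdhbheebae')
  4 → (21, 'bheebae')
  5 → (11, 'bhhfgdcgdhbheebae')
  6 → (9, 'cebhhfgdcgdhbheebae')
  7 → (7, 'cfcebhhfgdcgdhbheebae')
  8 → (17, 'cgdhbheebae')
  9 → (2, 'dbdehcfcebhhfgdcgdhbheebae')
  10 → (16, 'dcgdhbheebae')
  11 → (1, 'ddbdehcfcebhhfgdcgdhbheebae')
  12 → (4, 'dehcfcebhhfgdcgdhbheebae')
  13 → (19, 'dhbheebae')
  14 → (27, 'e')
  15 → (24, 'ebae')
  16 → (10, 'ebhhfgdcgdhbheebae')
  17 → (23, 'eebae')
  18 → (5, 'ehcfcebhhfgdcgdhbheebae')
  19 → (8, 'fcebhhfgdcgdhbheebae')
  20 → (14, 'fgdcgdhbheebae')
  21 → (15, 'gdcgdhbheebae')
  22 → (18, 'gdhbheebae')
  23 → (20, 'hbheebae')
  24 → (6, 'hcfcebhhfgdcgdhbheebae')
  25 → (22, 'heebae')
  26 → (13, 'hfgdcgdhbheebae')
  27 → (12, 'hhfgdcgdhbheebae')

SA = [26, 25, 0, 3, 21, 11, 9, 7, 17, 2, 16, 1, 4, 19, 27, 24, 10, 23, 5, 8, 14, 15, 18, 20, 6, 22, 13, 12]
rank  pair      lcp
   1  s[26:],s[25:]  0  ''
   2  s[25:],s[0:]  1  'b'
   3  s[0:],s[3:]  2  'bd'
   4  s[3:],s[21:]  1  'b'
   5  s[21:],s[11:]  2  'bh'
   6  s[11:],s[9:]  0  ''
   7  s[9:],s[7:]  1  'c'
   8  s[7:],s[17:]  1  'c'
   9  s[17:],s[2:]  0  ''
  10  s[2:],s[16:]  1  'd'
  11  s[16:],s[1:]  1  'd'
  12  s[1:],s[4:]  1  'd'
  13  s[4:],s[19:]  1  'd'
  14  s[19:],s[27:]  0  ''
  15  s[27:],s[24:]  1  'e'
  16  s[24:],s[10:]  2  'eb'
  17  s[10:],s[23:]  1  'e'
  18  s[23:],s[5:]  1  'e'
  19  s[5:],s[8:]  0  ''
  20  s[8:],s[14:]  1  'f'
  21  s[14:],s[15:]  0  ''
  22  s[15:],s[18:]  2  'gd'
  23  s[18:],s[20:]  0  ''
  24  s[20:],s[6:]  1  'h'
  25  s[6:],s[22:]  1  'h'
  26  s[22:],s[13:]  1  'h'
  27  s[13:],s[12:]  1  'h'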